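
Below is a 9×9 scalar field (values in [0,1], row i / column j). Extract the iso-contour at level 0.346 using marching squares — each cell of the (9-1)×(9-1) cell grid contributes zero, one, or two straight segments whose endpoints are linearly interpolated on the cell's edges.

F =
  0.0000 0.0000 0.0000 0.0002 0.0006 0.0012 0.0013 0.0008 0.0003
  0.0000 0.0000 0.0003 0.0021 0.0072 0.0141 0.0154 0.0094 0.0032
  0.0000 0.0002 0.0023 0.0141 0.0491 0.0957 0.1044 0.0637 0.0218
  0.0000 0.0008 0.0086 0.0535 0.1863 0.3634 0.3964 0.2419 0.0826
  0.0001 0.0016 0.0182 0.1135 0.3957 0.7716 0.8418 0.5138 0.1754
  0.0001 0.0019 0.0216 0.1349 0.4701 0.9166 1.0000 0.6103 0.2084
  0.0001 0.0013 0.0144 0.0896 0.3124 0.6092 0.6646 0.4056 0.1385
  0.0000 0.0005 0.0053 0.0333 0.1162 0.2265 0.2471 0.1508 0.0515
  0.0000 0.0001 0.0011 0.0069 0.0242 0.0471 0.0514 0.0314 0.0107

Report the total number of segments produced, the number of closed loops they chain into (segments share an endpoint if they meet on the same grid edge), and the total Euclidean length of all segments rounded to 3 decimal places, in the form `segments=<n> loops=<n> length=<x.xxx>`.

segments=16 loops=1 length=12.348

cell (2,4): code 0100 → (2.935,5.000)–(3.000,4.902)
cell (2,5): code 1100 → (2.827,6.000)–(2.935,5.000)
cell (2,6): code 1000 → (3.000,6.326)–(2.827,6.000)
cell (3,3): code 0100 → (3.763,4.000)–(4.000,3.824)
cell (3,4): code 1110 → (3.000,4.902)–(3.763,4.000)
cell (3,6): code 1101 → (3.383,7.000)–(3.000,6.326)
cell (3,7): code 1000 → (4.000,7.496)–(3.383,7.000)
cell (4,3): code 0110 → (4.000,3.824)–(5.000,3.630)
cell (4,7): code 1001 → (5.000,7.658)–(4.000,7.496)
cell (5,3): code 0010 → (5.000,3.630)–(5.787,4.000)
cell (5,4): code 0111 → (5.787,4.000)–(6.000,4.113)
cell (5,7): code 1001 → (6.000,7.223)–(5.000,7.658)
cell (6,4): code 0010 → (6.000,4.113)–(6.688,5.000)
cell (6,5): code 0011 → (6.688,5.000)–(6.763,6.000)
cell (6,6): code 0011 → (6.763,6.000)–(6.234,7.000)
cell (6,7): code 0001 → (6.234,7.000)–(6.000,7.223)
total: 16 segments, chained into 1 closed loop(s), length Σ = 12.348492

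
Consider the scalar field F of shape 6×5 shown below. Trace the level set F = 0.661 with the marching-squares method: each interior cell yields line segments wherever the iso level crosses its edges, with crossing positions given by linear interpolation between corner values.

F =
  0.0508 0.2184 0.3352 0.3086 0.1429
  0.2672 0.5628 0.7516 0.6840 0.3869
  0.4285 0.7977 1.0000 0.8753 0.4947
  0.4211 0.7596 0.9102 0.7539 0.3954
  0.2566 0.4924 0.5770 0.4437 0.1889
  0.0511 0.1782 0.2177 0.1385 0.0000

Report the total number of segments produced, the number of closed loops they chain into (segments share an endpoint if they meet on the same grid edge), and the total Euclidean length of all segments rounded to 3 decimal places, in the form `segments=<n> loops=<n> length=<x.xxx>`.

segments=12 loops=1 length=9.186

cell (0,1): code 0100 → (0.782,2.000)–(1.000,1.520)
cell (0,2): code 1100 → (0.939,3.000)–(0.782,2.000)
cell (0,3): code 1000 → (1.000,3.077)–(0.939,3.000)
cell (1,0): code 0100 → (1.418,1.000)–(2.000,0.630)
cell (1,1): code 1110 → (1.000,1.520)–(1.418,1.000)
cell (1,3): code 1001 → (2.000,3.563)–(1.000,3.077)
cell (2,0): code 0110 → (2.000,0.630)–(3.000,0.709)
cell (2,3): code 1001 → (3.000,3.259)–(2.000,3.563)
cell (3,0): code 0010 → (3.000,0.709)–(3.369,1.000)
cell (3,1): code 0011 → (3.369,1.000)–(3.748,2.000)
cell (3,2): code 0011 → (3.748,2.000)–(3.299,3.000)
cell (3,3): code 0001 → (3.299,3.000)–(3.000,3.259)
total: 12 segments, chained into 1 closed loop(s), length Σ = 9.186254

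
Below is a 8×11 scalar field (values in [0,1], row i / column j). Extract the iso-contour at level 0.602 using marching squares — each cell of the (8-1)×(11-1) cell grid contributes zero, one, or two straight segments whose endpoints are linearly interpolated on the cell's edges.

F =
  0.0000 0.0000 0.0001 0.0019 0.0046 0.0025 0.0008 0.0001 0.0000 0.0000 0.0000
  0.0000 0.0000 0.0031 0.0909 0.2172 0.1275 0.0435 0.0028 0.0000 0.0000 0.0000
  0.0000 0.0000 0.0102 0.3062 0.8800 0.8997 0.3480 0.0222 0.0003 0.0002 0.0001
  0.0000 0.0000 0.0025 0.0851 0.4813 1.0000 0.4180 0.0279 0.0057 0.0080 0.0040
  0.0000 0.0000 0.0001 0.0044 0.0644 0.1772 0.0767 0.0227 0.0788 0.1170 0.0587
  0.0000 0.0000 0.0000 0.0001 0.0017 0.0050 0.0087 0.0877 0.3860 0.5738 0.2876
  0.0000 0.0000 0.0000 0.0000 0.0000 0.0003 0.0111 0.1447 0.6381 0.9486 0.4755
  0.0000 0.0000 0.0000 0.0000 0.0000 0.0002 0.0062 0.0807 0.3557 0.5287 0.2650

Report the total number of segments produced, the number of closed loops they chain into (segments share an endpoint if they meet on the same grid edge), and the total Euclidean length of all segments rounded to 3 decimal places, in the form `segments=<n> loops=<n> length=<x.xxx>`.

cell (1,3): code 0100 → (1.581,4.000)–(2.000,3.516)
cell (1,4): code 1100 → (1.614,5.000)–(1.581,4.000)
cell (1,5): code 1000 → (2.000,5.540)–(1.614,5.000)
cell (2,3): code 0010 → (2.000,3.516)–(2.697,4.000)
cell (2,4): code 0111 → (2.697,4.000)–(3.000,4.233)
cell (2,5): code 1001 → (3.000,5.684)–(2.000,5.540)
cell (3,4): code 0010 → (3.000,4.233)–(3.484,5.000)
cell (3,5): code 0001 → (3.484,5.000)–(3.000,5.684)
cell (5,7): code 0100 → (5.857,8.000)–(6.000,7.927)
cell (5,8): code 1100 → (5.075,9.000)–(5.857,8.000)
cell (5,9): code 1000 → (6.000,9.733)–(5.075,9.000)
cell (6,7): code 0010 → (6.000,7.927)–(6.128,8.000)
cell (6,8): code 0011 → (6.128,8.000)–(6.825,9.000)
cell (6,9): code 0001 → (6.825,9.000)–(6.000,9.733)
total: 14 segments, chained into 2 closed loop(s), length Σ = 11.370515

segments=14 loops=2 length=11.371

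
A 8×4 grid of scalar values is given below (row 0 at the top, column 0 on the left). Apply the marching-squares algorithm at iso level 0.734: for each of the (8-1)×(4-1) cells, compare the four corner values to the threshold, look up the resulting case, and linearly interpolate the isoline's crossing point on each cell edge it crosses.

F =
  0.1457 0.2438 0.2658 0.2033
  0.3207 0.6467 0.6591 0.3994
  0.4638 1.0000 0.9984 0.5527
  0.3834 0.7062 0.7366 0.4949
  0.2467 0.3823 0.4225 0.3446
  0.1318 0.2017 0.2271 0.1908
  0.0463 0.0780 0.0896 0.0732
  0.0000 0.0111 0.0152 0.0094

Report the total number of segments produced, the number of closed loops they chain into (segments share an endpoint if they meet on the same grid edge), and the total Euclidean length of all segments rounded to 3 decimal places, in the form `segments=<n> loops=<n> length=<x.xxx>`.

segments=8 loops=1 length=6.090

cell (1,0): code 0100 → (1.247,1.000)–(2.000,0.504)
cell (1,1): code 1100 → (1.221,2.000)–(1.247,1.000)
cell (1,2): code 1000 → (2.000,2.593)–(1.221,2.000)
cell (2,0): code 0010 → (2.000,0.504)–(2.905,1.000)
cell (2,1): code 0111 → (2.905,1.000)–(3.000,1.914)
cell (2,2): code 1001 → (3.000,2.011)–(2.000,2.593)
cell (3,1): code 0010 → (3.000,1.914)–(3.008,2.000)
cell (3,2): code 0001 → (3.008,2.000)–(3.000,2.011)
total: 8 segments, chained into 1 closed loop(s), length Σ = 6.089853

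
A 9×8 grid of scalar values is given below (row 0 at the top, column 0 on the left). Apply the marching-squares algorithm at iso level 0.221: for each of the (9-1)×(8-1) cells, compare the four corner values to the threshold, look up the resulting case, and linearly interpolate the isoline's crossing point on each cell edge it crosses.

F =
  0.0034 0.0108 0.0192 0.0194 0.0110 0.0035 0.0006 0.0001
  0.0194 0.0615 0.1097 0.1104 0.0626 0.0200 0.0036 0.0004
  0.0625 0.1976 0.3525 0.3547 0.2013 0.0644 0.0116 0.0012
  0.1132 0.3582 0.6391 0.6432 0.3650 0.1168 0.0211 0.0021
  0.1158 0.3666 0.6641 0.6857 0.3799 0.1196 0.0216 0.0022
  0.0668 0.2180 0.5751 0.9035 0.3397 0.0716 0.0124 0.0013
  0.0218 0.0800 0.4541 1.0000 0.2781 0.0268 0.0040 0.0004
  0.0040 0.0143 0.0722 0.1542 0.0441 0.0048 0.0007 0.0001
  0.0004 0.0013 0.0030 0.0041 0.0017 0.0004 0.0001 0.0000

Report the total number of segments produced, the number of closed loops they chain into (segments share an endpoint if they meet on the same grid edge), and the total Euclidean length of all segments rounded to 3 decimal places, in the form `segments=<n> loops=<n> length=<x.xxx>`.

segments=18 loops=1 length=15.222

cell (1,1): code 0100 → (1.458,2.000)–(2.000,1.151)
cell (1,2): code 1100 → (1.453,3.000)–(1.458,2.000)
cell (1,3): code 1000 → (2.000,3.872)–(1.453,3.000)
cell (2,0): code 0100 → (2.146,1.000)–(3.000,0.440)
cell (2,1): code 1110 → (2.000,1.151)–(2.146,1.000)
cell (2,3): code 1101 → (2.120,4.000)–(2.000,3.872)
cell (2,4): code 1000 → (3.000,4.580)–(2.120,4.000)
cell (3,0): code 0110 → (3.000,0.440)–(4.000,0.419)
cell (3,4): code 1001 → (4.000,4.610)–(3.000,4.580)
cell (4,0): code 0010 → (4.000,0.419)–(4.980,1.000)
cell (4,1): code 0111 → (4.980,1.000)–(5.000,1.008)
cell (4,4): code 1001 → (5.000,4.443)–(4.000,4.610)
cell (5,1): code 0110 → (5.000,1.008)–(6.000,1.377)
cell (5,4): code 1001 → (6.000,4.227)–(5.000,4.443)
cell (6,1): code 0010 → (6.000,1.377)–(6.610,2.000)
cell (6,2): code 0011 → (6.610,2.000)–(6.921,3.000)
cell (6,3): code 0011 → (6.921,3.000)–(6.244,4.000)
cell (6,4): code 0001 → (6.244,4.000)–(6.000,4.227)
total: 18 segments, chained into 1 closed loop(s), length Σ = 15.221776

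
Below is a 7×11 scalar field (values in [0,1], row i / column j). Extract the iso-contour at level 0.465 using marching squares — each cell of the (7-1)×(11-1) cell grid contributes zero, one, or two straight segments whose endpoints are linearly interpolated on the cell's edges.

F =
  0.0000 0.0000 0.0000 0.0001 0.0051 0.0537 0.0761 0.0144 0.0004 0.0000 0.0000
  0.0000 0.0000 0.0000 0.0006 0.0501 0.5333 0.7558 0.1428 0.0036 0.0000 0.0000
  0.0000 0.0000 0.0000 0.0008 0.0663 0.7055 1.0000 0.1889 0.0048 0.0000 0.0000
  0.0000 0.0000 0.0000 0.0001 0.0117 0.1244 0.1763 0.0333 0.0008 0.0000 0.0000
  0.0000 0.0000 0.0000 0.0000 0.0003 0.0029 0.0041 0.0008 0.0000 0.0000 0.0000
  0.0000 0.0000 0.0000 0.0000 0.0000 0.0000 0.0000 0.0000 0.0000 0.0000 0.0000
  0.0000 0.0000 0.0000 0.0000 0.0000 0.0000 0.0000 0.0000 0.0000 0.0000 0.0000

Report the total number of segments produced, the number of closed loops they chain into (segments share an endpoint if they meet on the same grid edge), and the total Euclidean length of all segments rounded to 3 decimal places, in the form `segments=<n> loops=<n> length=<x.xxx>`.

segments=8 loops=1 length=6.436

cell (0,4): code 0100 → (0.858,5.000)–(1.000,4.859)
cell (0,5): code 1100 → (0.572,6.000)–(0.858,5.000)
cell (0,6): code 1000 → (1.000,6.474)–(0.572,6.000)
cell (1,4): code 0110 → (1.000,4.859)–(2.000,4.624)
cell (1,6): code 1001 → (2.000,6.660)–(1.000,6.474)
cell (2,4): code 0010 → (2.000,4.624)–(2.414,5.000)
cell (2,5): code 0011 → (2.414,5.000)–(2.650,6.000)
cell (2,6): code 0001 → (2.650,6.000)–(2.000,6.660)
total: 8 segments, chained into 1 closed loop(s), length Σ = 6.436056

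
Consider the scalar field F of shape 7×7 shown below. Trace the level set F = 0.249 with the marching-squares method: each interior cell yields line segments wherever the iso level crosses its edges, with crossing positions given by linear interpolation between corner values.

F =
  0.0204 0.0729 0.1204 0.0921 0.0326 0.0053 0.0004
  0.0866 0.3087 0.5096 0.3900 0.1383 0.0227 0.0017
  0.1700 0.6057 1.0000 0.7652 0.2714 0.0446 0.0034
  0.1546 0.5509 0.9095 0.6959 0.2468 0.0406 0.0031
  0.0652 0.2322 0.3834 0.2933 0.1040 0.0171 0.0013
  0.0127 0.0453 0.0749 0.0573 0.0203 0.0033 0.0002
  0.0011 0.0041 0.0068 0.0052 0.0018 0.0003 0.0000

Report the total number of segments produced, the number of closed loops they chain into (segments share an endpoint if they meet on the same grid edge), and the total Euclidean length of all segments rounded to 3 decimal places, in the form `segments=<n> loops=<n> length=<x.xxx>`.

segments=16 loops=1 length=12.405

cell (0,0): code 0100 → (0.747,1.000)–(1.000,0.731)
cell (0,1): code 1100 → (0.330,2.000)–(0.747,1.000)
cell (0,2): code 1100 → (0.527,3.000)–(0.330,2.000)
cell (0,3): code 1000 → (1.000,3.560)–(0.527,3.000)
cell (1,0): code 0110 → (1.000,0.731)–(2.000,0.181)
cell (1,3): code 1101 → (1.832,4.000)–(1.000,3.560)
cell (1,4): code 1000 → (2.000,4.099)–(1.832,4.000)
cell (2,0): code 0110 → (2.000,0.181)–(3.000,0.238)
cell (2,3): code 1011 → (3.000,3.995)–(2.911,4.000)
cell (2,4): code 0001 → (2.911,4.000)–(2.000,4.099)
cell (3,0): code 0010 → (3.000,0.238)–(3.947,1.000)
cell (3,1): code 0111 → (3.947,1.000)–(4.000,1.111)
cell (3,3): code 1001 → (4.000,3.234)–(3.000,3.995)
cell (4,1): code 0010 → (4.000,1.111)–(4.436,2.000)
cell (4,2): code 0011 → (4.436,2.000)–(4.188,3.000)
cell (4,3): code 0001 → (4.188,3.000)–(4.000,3.234)
total: 16 segments, chained into 1 closed loop(s), length Σ = 12.404671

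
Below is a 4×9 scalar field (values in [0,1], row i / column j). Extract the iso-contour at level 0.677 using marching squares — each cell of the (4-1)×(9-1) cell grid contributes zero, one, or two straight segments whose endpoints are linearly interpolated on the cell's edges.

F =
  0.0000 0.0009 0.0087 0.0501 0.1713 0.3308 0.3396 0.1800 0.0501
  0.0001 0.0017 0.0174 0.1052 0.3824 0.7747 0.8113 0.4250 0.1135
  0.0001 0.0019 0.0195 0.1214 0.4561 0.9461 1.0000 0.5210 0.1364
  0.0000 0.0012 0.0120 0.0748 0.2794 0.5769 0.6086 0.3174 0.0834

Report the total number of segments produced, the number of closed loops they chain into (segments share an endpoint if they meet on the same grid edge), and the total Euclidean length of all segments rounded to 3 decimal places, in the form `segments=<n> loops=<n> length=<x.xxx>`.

cell (0,4): code 0100 → (0.780,5.000)–(1.000,4.751)
cell (0,5): code 1100 → (0.715,6.000)–(0.780,5.000)
cell (0,6): code 1000 → (1.000,6.348)–(0.715,6.000)
cell (1,4): code 0110 → (1.000,4.751)–(2.000,4.451)
cell (1,6): code 1001 → (2.000,6.674)–(1.000,6.348)
cell (2,4): code 0010 → (2.000,4.451)–(2.729,5.000)
cell (2,5): code 0011 → (2.729,5.000)–(2.825,6.000)
cell (2,6): code 0001 → (2.825,6.000)–(2.000,6.674)
total: 8 segments, chained into 1 closed loop(s), length Σ = 6.862838

segments=8 loops=1 length=6.863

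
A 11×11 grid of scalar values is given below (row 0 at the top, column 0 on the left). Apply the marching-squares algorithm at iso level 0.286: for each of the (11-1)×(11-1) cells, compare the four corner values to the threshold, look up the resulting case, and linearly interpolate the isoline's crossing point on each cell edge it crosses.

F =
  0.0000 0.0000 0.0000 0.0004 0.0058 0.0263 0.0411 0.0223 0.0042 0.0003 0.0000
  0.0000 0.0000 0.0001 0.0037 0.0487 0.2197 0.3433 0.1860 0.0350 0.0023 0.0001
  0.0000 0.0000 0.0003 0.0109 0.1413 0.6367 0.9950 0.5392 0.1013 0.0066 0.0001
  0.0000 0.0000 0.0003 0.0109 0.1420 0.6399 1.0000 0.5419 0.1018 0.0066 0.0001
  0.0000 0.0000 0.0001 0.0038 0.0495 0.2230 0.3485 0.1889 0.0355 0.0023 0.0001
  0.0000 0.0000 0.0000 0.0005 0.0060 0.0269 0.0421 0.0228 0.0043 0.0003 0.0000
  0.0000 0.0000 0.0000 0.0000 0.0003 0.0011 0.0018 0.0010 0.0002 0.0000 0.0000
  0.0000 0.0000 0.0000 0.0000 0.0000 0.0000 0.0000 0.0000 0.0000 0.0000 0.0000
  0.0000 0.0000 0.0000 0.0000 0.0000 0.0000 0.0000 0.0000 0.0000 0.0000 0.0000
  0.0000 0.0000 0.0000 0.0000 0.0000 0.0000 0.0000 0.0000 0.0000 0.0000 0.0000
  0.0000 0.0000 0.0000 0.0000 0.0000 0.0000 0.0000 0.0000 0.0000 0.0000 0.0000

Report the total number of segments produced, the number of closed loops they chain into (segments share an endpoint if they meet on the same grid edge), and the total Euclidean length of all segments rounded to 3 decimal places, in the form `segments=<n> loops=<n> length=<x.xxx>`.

segments=14 loops=1 length=10.395

cell (0,5): code 0100 → (0.810,6.000)–(1.000,5.536)
cell (0,6): code 1000 → (1.000,6.364)–(0.810,6.000)
cell (1,4): code 0100 → (1.159,5.000)–(2.000,4.292)
cell (1,5): code 1110 → (1.000,5.536)–(1.159,5.000)
cell (1,6): code 1101 → (1.283,7.000)–(1.000,6.364)
cell (1,7): code 1000 → (2.000,7.578)–(1.283,7.000)
cell (2,4): code 0110 → (2.000,4.292)–(3.000,4.289)
cell (2,7): code 1001 → (3.000,7.581)–(2.000,7.578)
cell (3,4): code 0010 → (3.000,4.289)–(3.849,5.000)
cell (3,5): code 0111 → (3.849,5.000)–(4.000,5.502)
cell (3,6): code 1011 → (4.000,6.392)–(3.725,7.000)
cell (3,7): code 0001 → (3.725,7.000)–(3.000,7.581)
cell (4,5): code 0010 → (4.000,5.502)–(4.204,6.000)
cell (4,6): code 0001 → (4.204,6.000)–(4.000,6.392)
total: 14 segments, chained into 1 closed loop(s), length Σ = 10.395350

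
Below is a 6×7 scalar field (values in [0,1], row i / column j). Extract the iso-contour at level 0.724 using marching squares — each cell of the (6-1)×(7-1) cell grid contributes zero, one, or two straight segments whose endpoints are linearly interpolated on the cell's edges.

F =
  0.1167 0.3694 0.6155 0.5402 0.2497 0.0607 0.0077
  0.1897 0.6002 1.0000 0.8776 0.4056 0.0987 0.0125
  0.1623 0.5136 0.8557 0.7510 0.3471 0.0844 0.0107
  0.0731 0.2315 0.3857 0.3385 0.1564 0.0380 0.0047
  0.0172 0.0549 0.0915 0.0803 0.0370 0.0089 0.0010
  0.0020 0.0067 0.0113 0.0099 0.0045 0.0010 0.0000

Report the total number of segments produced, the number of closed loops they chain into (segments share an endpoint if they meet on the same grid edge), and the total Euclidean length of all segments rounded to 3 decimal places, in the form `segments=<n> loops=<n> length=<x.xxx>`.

segments=8 loops=1 length=6.260

cell (0,1): code 0100 → (0.282,2.000)–(1.000,1.310)
cell (0,2): code 1100 → (0.545,3.000)–(0.282,2.000)
cell (0,3): code 1000 → (1.000,3.325)–(0.545,3.000)
cell (1,1): code 0110 → (1.000,1.310)–(2.000,1.615)
cell (1,3): code 1001 → (2.000,3.067)–(1.000,3.325)
cell (2,1): code 0010 → (2.000,1.615)–(2.280,2.000)
cell (2,2): code 0011 → (2.280,2.000)–(2.065,3.000)
cell (2,3): code 0001 → (2.065,3.000)–(2.000,3.067)
total: 8 segments, chained into 1 closed loop(s), length Σ = 6.260394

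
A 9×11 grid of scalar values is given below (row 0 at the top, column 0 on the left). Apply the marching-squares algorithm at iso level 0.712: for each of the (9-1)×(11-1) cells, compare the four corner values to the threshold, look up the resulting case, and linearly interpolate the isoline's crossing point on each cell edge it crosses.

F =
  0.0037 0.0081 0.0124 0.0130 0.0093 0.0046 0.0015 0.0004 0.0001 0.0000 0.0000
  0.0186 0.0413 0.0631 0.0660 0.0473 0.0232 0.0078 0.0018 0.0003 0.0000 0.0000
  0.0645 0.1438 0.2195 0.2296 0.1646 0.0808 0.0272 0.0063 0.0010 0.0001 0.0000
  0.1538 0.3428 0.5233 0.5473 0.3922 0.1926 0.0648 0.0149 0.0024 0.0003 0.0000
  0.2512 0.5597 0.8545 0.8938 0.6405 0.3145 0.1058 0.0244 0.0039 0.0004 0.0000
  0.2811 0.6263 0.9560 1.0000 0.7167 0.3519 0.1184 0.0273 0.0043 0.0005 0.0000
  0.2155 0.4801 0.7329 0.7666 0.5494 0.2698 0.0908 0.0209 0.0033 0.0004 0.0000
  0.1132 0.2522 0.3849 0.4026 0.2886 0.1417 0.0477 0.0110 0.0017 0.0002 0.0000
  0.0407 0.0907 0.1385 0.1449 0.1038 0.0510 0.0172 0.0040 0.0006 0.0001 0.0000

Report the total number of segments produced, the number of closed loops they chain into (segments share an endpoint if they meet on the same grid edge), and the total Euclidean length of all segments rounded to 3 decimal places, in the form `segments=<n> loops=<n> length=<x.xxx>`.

cell (3,1): code 0100 → (3.570,2.000)–(4.000,1.517)
cell (3,2): code 1100 → (3.475,3.000)–(3.570,2.000)
cell (3,3): code 1000 → (4.000,3.718)–(3.475,3.000)
cell (4,1): code 0110 → (4.000,1.517)–(5.000,1.260)
cell (4,3): code 1101 → (4.938,4.000)–(4.000,3.718)
cell (4,4): code 1000 → (5.000,4.013)–(4.938,4.000)
cell (5,1): code 0110 → (5.000,1.260)–(6.000,1.917)
cell (5,3): code 1011 → (6.000,3.251)–(5.028,4.000)
cell (5,4): code 0001 → (5.028,4.000)–(5.000,4.013)
cell (6,1): code 0010 → (6.000,1.917)–(6.060,2.000)
cell (6,2): code 0011 → (6.060,2.000)–(6.150,3.000)
cell (6,3): code 0001 → (6.150,3.000)–(6.000,3.251)
total: 12 segments, chained into 1 closed loop(s), length Σ = 8.469307

segments=12 loops=1 length=8.469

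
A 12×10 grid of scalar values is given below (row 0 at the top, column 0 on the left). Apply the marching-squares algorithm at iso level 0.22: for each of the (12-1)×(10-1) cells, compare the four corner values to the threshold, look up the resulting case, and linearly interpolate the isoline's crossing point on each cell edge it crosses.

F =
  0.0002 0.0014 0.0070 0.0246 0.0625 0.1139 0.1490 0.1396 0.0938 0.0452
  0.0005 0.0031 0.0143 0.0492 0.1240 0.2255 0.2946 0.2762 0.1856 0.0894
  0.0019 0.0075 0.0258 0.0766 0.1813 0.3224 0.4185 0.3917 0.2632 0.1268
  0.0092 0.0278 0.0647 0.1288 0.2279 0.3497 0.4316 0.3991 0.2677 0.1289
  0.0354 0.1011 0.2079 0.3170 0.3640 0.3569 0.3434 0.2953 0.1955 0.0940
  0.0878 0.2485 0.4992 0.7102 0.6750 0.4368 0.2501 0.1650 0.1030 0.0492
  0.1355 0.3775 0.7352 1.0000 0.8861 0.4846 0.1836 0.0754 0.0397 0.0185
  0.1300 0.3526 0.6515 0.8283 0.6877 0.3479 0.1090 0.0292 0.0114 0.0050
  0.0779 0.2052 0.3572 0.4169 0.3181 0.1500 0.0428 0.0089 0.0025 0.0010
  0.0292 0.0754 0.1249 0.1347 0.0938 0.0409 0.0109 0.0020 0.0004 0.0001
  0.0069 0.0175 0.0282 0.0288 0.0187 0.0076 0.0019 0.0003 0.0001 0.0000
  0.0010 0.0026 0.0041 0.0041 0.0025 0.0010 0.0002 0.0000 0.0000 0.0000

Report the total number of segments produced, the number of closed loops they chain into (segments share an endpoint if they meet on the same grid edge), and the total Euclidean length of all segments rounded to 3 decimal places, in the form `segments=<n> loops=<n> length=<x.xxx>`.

cell (0,4): code 0100 → (0.951,5.000)–(1.000,4.946)
cell (0,5): code 1100 → (0.488,6.000)–(0.951,5.000)
cell (0,6): code 1100 → (0.589,7.000)–(0.488,6.000)
cell (0,7): code 1000 → (1.000,7.620)–(0.589,7.000)
cell (1,4): code 0110 → (1.000,4.946)–(2.000,4.274)
cell (1,7): code 1101 → (1.443,8.000)–(1.000,7.620)
cell (1,8): code 1000 → (2.000,8.317)–(1.443,8.000)
cell (2,3): code 0100 → (2.830,4.000)–(3.000,3.920)
cell (2,4): code 1110 → (2.000,4.274)–(2.830,4.000)
cell (2,8): code 1001 → (3.000,8.344)–(2.000,8.317)
cell (3,2): code 0100 → (3.485,3.000)–(4.000,2.111)
cell (3,3): code 1110 → (3.000,3.920)–(3.485,3.000)
cell (3,7): code 1011 → (4.000,7.755)–(3.661,8.000)
cell (3,8): code 0001 → (3.661,8.000)–(3.000,8.344)
cell (4,0): code 0100 → (4.807,1.000)–(5.000,0.823)
cell (4,1): code 1100 → (4.042,2.000)–(4.807,1.000)
cell (4,2): code 1110 → (4.000,2.111)–(4.042,2.000)
cell (4,6): code 1011 → (5.000,6.354)–(4.578,7.000)
cell (4,7): code 0001 → (4.578,7.000)–(4.000,7.755)
cell (5,0): code 0110 → (5.000,0.823)–(6.000,0.349)
cell (5,5): code 1011 → (6.000,5.879)–(5.453,6.000)
cell (5,6): code 0001 → (5.453,6.000)–(5.000,6.354)
cell (6,0): code 0110 → (6.000,0.349)–(7.000,0.404)
cell (6,5): code 1001 → (7.000,5.535)–(6.000,5.879)
cell (7,0): code 0010 → (7.000,0.404)–(7.900,1.000)
cell (7,1): code 0111 → (7.900,1.000)–(8.000,1.097)
cell (7,4): code 1011 → (8.000,4.584)–(7.646,5.000)
cell (7,5): code 0001 → (7.646,5.000)–(7.000,5.535)
cell (8,1): code 0010 → (8.000,1.097)–(8.591,2.000)
cell (8,2): code 0011 → (8.591,2.000)–(8.698,3.000)
cell (8,3): code 0011 → (8.698,3.000)–(8.437,4.000)
cell (8,4): code 0001 → (8.437,4.000)–(8.000,4.584)
total: 32 segments, chained into 1 closed loop(s), length Σ = 24.761037

segments=32 loops=1 length=24.761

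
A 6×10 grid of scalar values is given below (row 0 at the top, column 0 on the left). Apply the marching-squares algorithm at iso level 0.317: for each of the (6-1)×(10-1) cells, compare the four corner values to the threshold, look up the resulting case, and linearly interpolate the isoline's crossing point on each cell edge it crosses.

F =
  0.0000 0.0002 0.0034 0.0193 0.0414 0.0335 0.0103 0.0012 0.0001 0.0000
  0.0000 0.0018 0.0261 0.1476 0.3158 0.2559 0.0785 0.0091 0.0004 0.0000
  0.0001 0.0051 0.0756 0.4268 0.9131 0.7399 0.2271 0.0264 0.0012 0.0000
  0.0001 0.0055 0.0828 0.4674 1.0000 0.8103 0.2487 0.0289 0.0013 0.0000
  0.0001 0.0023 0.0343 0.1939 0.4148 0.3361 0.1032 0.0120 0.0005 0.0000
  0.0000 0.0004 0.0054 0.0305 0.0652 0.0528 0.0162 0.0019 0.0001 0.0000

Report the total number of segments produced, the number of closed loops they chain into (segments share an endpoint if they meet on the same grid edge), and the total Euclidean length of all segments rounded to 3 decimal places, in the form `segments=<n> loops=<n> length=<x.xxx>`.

segments=12 loops=1 length=10.206

cell (1,2): code 0100 → (1.607,3.000)–(2.000,2.687)
cell (1,3): code 1100 → (1.002,4.000)–(1.607,3.000)
cell (1,4): code 1100 → (1.126,5.000)–(1.002,4.000)
cell (1,5): code 1000 → (2.000,5.825)–(1.126,5.000)
cell (2,2): code 0110 → (2.000,2.687)–(3.000,2.609)
cell (2,5): code 1001 → (3.000,5.878)–(2.000,5.825)
cell (3,2): code 0010 → (3.000,2.609)–(3.550,3.000)
cell (3,3): code 0111 → (3.550,3.000)–(4.000,3.557)
cell (3,5): code 1001 → (4.000,5.082)–(3.000,5.878)
cell (4,3): code 0010 → (4.000,3.557)–(4.280,4.000)
cell (4,4): code 0011 → (4.280,4.000)–(4.067,5.000)
cell (4,5): code 0001 → (4.067,5.000)–(4.000,5.082)
total: 12 segments, chained into 1 closed loop(s), length Σ = 10.206346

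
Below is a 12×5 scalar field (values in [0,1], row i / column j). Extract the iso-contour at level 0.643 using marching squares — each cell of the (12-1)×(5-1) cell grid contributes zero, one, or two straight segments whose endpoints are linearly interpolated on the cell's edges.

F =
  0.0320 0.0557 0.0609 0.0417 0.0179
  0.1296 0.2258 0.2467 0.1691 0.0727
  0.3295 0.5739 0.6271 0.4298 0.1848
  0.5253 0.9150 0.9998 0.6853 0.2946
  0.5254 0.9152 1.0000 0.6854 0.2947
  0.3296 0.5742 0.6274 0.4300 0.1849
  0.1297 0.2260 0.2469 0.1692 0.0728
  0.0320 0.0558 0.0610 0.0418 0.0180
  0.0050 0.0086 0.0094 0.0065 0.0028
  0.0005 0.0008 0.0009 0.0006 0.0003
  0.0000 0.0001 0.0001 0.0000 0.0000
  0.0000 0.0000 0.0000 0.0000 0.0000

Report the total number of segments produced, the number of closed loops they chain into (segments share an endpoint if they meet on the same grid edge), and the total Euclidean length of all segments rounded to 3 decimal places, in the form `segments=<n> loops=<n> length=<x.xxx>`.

cell (2,0): code 0100 → (2.203,1.000)–(3.000,0.302)
cell (2,1): code 1100 → (2.043,2.000)–(2.203,1.000)
cell (2,2): code 1100 → (2.834,3.000)–(2.043,2.000)
cell (2,3): code 1000 → (3.000,3.108)–(2.834,3.000)
cell (3,0): code 0110 → (3.000,0.302)–(4.000,0.302)
cell (3,3): code 1001 → (4.000,3.109)–(3.000,3.108)
cell (4,0): code 0010 → (4.000,0.302)–(4.798,1.000)
cell (4,1): code 0011 → (4.798,1.000)–(4.958,2.000)
cell (4,2): code 0011 → (4.958,2.000)–(4.166,3.000)
cell (4,3): code 0001 → (4.166,3.000)–(4.000,3.109)
total: 10 segments, chained into 1 closed loop(s), length Σ = 9.093098

segments=10 loops=1 length=9.093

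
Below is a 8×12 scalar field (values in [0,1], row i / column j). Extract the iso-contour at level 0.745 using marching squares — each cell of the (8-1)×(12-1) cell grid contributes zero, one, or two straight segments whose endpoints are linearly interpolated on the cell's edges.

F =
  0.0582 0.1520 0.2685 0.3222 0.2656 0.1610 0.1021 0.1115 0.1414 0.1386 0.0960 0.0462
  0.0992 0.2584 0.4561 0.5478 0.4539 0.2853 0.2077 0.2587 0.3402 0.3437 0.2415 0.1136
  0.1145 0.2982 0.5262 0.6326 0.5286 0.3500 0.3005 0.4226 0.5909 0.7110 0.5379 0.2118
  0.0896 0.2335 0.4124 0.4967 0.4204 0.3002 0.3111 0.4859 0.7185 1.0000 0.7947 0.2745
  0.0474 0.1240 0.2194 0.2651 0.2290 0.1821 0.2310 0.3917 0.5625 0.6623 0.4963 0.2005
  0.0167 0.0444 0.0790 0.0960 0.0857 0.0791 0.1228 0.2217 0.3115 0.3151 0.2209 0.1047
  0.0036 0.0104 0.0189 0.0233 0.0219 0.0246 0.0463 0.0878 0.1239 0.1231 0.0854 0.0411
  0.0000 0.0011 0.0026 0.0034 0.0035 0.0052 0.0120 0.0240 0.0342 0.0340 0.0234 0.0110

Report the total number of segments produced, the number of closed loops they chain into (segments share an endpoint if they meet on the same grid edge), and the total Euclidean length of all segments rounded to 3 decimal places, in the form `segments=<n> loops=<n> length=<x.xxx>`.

cell (2,8): code 0100 → (2.118,9.000)–(3.000,8.094)
cell (2,9): code 1100 → (2.806,10.000)–(2.118,9.000)
cell (2,10): code 1000 → (3.000,10.096)–(2.806,10.000)
cell (3,8): code 0010 → (3.000,8.094)–(3.755,9.000)
cell (3,9): code 0011 → (3.755,9.000)–(3.167,10.000)
cell (3,10): code 0001 → (3.167,10.000)–(3.000,10.096)
total: 6 segments, chained into 1 closed loop(s), length Σ = 5.226343

segments=6 loops=1 length=5.226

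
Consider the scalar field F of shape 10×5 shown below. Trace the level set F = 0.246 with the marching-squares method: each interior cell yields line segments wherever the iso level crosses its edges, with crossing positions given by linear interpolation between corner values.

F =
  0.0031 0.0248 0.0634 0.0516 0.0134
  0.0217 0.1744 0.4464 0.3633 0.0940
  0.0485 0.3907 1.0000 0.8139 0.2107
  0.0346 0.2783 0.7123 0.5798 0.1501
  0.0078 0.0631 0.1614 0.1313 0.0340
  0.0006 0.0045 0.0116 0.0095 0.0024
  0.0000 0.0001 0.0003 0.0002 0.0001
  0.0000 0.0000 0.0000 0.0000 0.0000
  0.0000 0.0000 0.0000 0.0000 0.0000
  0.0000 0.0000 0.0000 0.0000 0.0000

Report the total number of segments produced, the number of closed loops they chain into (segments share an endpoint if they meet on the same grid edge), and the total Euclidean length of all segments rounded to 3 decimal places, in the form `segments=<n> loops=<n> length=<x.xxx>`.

segments=12 loops=1 length=10.380

cell (0,1): code 0100 → (0.477,2.000)–(1.000,1.263)
cell (0,2): code 1100 → (0.624,3.000)–(0.477,2.000)
cell (0,3): code 1000 → (1.000,3.436)–(0.624,3.000)
cell (1,0): code 0100 → (1.331,1.000)–(2.000,0.577)
cell (1,1): code 1110 → (1.000,1.263)–(1.331,1.000)
cell (1,3): code 1001 → (2.000,3.941)–(1.000,3.436)
cell (2,0): code 0110 → (2.000,0.577)–(3.000,0.867)
cell (2,3): code 1001 → (3.000,3.777)–(2.000,3.941)
cell (3,0): code 0010 → (3.000,0.867)–(3.150,1.000)
cell (3,1): code 0011 → (3.150,1.000)–(3.846,2.000)
cell (3,2): code 0011 → (3.846,2.000)–(3.744,3.000)
cell (3,3): code 0001 → (3.744,3.000)–(3.000,3.777)
total: 12 segments, chained into 1 closed loop(s), length Σ = 10.379617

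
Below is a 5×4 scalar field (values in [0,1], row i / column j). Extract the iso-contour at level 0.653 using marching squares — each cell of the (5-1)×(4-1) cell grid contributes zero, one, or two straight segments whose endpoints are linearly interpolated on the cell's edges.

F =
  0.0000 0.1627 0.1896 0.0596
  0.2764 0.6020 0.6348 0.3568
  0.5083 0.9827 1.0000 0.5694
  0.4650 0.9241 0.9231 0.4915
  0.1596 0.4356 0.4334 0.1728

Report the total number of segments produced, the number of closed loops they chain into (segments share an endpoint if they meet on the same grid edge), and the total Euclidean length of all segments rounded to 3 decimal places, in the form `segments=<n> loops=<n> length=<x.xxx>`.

cell (1,0): code 0100 → (1.134,1.000)–(2.000,0.305)
cell (1,1): code 1100 → (1.050,2.000)–(1.134,1.000)
cell (1,2): code 1000 → (2.000,2.806)–(1.050,2.000)
cell (2,0): code 0110 → (2.000,0.305)–(3.000,0.409)
cell (2,2): code 1001 → (3.000,2.626)–(2.000,2.806)
cell (3,0): code 0010 → (3.000,0.409)–(3.555,1.000)
cell (3,1): code 0011 → (3.555,1.000)–(3.552,2.000)
cell (3,2): code 0001 → (3.552,2.000)–(3.000,2.626)
total: 8 segments, chained into 1 closed loop(s), length Σ = 8.025891

segments=8 loops=1 length=8.026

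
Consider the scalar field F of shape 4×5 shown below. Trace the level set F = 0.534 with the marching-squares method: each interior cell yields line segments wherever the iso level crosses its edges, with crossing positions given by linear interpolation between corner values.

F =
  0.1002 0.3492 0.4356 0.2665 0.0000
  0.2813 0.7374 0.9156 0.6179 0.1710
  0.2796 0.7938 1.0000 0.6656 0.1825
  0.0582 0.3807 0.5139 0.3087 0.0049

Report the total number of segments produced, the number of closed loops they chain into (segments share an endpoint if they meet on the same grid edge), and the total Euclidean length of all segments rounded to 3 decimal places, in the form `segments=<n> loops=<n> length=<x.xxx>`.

segments=10 loops=1 length=8.657

cell (0,0): code 0100 → (0.476,1.000)–(1.000,0.554)
cell (0,1): code 1100 → (0.205,2.000)–(0.476,1.000)
cell (0,2): code 1100 → (0.761,3.000)–(0.205,2.000)
cell (0,3): code 1000 → (1.000,3.188)–(0.761,3.000)
cell (1,0): code 0110 → (1.000,0.554)–(2.000,0.495)
cell (1,3): code 1001 → (2.000,3.272)–(1.000,3.188)
cell (2,0): code 0010 → (2.000,0.495)–(2.629,1.000)
cell (2,1): code 0011 → (2.629,1.000)–(2.959,2.000)
cell (2,2): code 0011 → (2.959,2.000)–(2.369,3.000)
cell (2,3): code 0001 → (2.369,3.000)–(2.000,3.272)
total: 10 segments, chained into 1 closed loop(s), length Σ = 8.656644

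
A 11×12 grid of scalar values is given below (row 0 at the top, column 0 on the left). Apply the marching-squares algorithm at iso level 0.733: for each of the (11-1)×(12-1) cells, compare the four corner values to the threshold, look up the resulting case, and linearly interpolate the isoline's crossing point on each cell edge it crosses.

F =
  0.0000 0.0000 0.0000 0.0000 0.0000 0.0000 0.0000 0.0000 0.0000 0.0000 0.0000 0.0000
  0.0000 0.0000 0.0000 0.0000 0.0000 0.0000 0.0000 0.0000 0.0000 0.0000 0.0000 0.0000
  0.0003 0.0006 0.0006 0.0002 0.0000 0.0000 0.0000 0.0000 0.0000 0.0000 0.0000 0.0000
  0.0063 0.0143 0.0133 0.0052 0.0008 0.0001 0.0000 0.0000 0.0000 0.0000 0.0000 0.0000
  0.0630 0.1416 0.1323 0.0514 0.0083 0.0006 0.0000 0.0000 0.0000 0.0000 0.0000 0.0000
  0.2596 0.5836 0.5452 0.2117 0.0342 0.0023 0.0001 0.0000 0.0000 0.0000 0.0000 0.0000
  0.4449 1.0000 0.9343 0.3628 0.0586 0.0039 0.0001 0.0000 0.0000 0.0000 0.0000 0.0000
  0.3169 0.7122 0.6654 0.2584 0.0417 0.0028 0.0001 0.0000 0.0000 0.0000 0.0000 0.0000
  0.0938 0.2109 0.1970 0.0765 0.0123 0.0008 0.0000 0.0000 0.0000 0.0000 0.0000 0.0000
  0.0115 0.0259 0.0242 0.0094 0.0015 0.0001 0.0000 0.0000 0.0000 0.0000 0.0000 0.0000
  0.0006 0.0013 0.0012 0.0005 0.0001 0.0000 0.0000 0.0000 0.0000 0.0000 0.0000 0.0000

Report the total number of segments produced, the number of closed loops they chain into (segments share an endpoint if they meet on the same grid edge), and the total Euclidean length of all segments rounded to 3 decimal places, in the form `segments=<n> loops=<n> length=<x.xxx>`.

cell (5,0): code 0100 → (5.359,1.000)–(6.000,0.519)
cell (5,1): code 1100 → (5.483,2.000)–(5.359,1.000)
cell (5,2): code 1000 → (6.000,2.352)–(5.483,2.000)
cell (6,0): code 0010 → (6.000,0.519)–(6.928,1.000)
cell (6,1): code 0011 → (6.928,1.000)–(6.749,2.000)
cell (6,2): code 0001 → (6.749,2.000)–(6.000,2.352)
total: 6 segments, chained into 1 closed loop(s), length Σ = 5.323330

segments=6 loops=1 length=5.323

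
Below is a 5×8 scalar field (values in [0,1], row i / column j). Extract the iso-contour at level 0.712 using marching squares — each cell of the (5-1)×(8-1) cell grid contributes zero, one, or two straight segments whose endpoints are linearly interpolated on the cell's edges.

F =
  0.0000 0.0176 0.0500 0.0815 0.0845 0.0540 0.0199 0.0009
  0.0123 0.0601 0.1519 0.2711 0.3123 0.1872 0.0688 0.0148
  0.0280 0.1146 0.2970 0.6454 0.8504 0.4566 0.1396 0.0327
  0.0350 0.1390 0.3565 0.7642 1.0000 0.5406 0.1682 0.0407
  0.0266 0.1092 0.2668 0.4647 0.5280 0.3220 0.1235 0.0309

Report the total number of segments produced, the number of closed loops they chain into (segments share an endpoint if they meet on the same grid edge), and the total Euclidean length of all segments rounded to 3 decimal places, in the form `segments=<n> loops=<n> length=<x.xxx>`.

cell (1,3): code 0100 → (1.743,4.000)–(2.000,3.325)
cell (1,4): code 1000 → (2.000,4.351)–(1.743,4.000)
cell (2,2): code 0100 → (2.561,3.000)–(3.000,2.872)
cell (2,3): code 1110 → (2.000,3.325)–(2.561,3.000)
cell (2,4): code 1001 → (3.000,4.627)–(2.000,4.351)
cell (3,2): code 0010 → (3.000,2.872)–(3.174,3.000)
cell (3,3): code 0011 → (3.174,3.000)–(3.610,4.000)
cell (3,4): code 0001 → (3.610,4.000)–(3.000,4.627)
total: 8 segments, chained into 1 closed loop(s), length Σ = 5.482771

segments=8 loops=1 length=5.483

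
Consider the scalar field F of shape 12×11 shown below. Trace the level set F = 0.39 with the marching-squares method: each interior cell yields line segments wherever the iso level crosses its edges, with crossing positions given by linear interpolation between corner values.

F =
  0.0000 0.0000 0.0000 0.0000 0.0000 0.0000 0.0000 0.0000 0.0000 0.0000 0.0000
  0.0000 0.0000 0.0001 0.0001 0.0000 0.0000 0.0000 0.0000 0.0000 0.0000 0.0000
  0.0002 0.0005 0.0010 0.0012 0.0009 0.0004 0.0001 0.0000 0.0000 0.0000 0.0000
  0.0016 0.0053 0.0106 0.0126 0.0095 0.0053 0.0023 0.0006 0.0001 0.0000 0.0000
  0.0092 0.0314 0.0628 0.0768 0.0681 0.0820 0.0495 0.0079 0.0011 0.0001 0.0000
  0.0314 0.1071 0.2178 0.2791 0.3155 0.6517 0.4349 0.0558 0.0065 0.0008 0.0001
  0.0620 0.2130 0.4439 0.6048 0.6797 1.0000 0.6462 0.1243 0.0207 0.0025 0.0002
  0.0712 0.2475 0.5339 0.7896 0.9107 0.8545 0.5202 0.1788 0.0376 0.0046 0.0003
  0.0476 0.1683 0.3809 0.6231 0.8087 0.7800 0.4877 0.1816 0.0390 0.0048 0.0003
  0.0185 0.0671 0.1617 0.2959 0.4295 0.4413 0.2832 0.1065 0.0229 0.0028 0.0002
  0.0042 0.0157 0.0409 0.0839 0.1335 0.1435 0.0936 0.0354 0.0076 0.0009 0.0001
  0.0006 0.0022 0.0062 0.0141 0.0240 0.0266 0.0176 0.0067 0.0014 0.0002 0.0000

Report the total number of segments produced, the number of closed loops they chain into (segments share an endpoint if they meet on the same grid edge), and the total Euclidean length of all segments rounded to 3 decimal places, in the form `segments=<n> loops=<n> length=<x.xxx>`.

segments=20 loops=1 length=15.183

cell (4,4): code 0100 → (4.541,5.000)–(5.000,4.222)
cell (4,5): code 1100 → (4.883,6.000)–(4.541,5.000)
cell (4,6): code 1000 → (5.000,6.118)–(4.883,6.000)
cell (5,1): code 0100 → (5.762,2.000)–(6.000,1.767)
cell (5,2): code 1100 → (5.340,3.000)–(5.762,2.000)
cell (5,3): code 1100 → (5.205,4.000)–(5.340,3.000)
cell (5,4): code 1110 → (5.000,4.222)–(5.205,4.000)
cell (5,6): code 1001 → (6.000,6.491)–(5.000,6.118)
cell (6,1): code 0110 → (6.000,1.767)–(7.000,1.498)
cell (6,6): code 1001 → (7.000,6.381)–(6.000,6.491)
cell (7,1): code 0010 → (7.000,1.498)–(7.941,2.000)
cell (7,2): code 0111 → (7.941,2.000)–(8.000,2.038)
cell (7,6): code 1001 → (8.000,6.319)–(7.000,6.381)
cell (8,2): code 0010 → (8.000,2.038)–(8.712,3.000)
cell (8,3): code 0111 → (8.712,3.000)–(9.000,3.704)
cell (8,5): code 1011 → (9.000,5.324)–(8.478,6.000)
cell (8,6): code 0001 → (8.478,6.000)–(8.000,6.319)
cell (9,3): code 0010 → (9.000,3.704)–(9.133,4.000)
cell (9,4): code 0011 → (9.133,4.000)–(9.172,5.000)
cell (9,5): code 0001 → (9.172,5.000)–(9.000,5.324)
total: 20 segments, chained into 1 closed loop(s), length Σ = 15.182962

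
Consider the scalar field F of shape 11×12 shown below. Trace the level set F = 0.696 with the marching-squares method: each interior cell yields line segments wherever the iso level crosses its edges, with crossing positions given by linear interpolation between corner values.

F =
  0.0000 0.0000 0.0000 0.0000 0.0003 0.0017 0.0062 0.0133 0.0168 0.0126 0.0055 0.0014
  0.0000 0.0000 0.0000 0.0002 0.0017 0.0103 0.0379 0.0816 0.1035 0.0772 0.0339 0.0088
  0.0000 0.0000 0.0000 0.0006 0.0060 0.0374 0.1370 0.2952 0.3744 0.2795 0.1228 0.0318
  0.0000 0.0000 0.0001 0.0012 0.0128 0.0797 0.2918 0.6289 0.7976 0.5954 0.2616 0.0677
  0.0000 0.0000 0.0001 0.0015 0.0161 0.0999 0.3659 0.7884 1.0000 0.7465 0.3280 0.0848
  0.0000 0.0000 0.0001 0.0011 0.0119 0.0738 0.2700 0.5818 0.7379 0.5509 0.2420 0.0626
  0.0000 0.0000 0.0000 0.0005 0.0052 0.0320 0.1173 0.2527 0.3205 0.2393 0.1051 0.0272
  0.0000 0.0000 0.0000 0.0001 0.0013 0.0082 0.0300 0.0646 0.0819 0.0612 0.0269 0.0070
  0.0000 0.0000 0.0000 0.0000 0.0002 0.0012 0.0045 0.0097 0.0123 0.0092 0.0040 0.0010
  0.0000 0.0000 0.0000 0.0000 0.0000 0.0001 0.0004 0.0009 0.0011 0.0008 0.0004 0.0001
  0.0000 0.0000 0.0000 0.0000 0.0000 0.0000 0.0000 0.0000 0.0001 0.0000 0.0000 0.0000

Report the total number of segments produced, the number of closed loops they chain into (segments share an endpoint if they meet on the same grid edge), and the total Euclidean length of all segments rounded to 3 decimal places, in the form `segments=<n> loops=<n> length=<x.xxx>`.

segments=12 loops=1 length=6.895

cell (2,7): code 0100 → (2.760,8.000)–(3.000,7.398)
cell (2,8): code 1000 → (3.000,8.502)–(2.760,8.000)
cell (3,6): code 0100 → (3.421,7.000)–(4.000,6.781)
cell (3,7): code 1110 → (3.000,7.398)–(3.421,7.000)
cell (3,8): code 1101 → (3.666,9.000)–(3.000,8.502)
cell (3,9): code 1000 → (4.000,9.121)–(3.666,9.000)
cell (4,6): code 0010 → (4.000,6.781)–(4.447,7.000)
cell (4,7): code 0111 → (4.447,7.000)–(5.000,7.732)
cell (4,8): code 1011 → (5.000,8.224)–(4.258,9.000)
cell (4,9): code 0001 → (4.258,9.000)–(4.000,9.121)
cell (5,7): code 0010 → (5.000,7.732)–(5.100,8.000)
cell (5,8): code 0001 → (5.100,8.000)–(5.000,8.224)
total: 12 segments, chained into 1 closed loop(s), length Σ = 6.895211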